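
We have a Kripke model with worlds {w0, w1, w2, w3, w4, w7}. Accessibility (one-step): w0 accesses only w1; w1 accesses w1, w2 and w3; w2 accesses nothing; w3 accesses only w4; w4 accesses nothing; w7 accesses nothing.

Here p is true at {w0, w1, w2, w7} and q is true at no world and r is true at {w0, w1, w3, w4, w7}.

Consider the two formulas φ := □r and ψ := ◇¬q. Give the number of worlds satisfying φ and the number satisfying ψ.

For □r:
w0: successors {w1}; r there: w1:T. ✓
w1: successors {w1, w2, w3}; r there: w1:T, w2:F, w3:T. ✗
w2: no successors, so □r holds vacuously. ✓
w3: successors {w4}; r there: w4:T. ✓
w4: no successors, so □r holds vacuously. ✓
w7: no successors, so □r holds vacuously. ✓
— 5 worlds.
For ◇¬q:
w0: successors {w1}; ¬q there: w1:T. ✓
w1: successors {w1, w2, w3}; ¬q there: w1:T, w2:T, w3:T. ✓
w2: no successors, so ◇¬q fails. ✗
w3: successors {w4}; ¬q there: w4:T. ✓
w4: no successors, so ◇¬q fails. ✗
w7: no successors, so ◇¬q fails. ✗
— 3 worlds.

5 and 3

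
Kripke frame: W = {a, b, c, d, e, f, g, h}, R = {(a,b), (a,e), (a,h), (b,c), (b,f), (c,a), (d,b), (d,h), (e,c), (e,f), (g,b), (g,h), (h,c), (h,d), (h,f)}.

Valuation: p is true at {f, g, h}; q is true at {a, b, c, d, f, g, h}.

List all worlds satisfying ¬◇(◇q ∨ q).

{f}

a: ◇(◇q ∨ q) is T. ✗
b: ◇(◇q ∨ q) is T. ✗
c: ◇(◇q ∨ q) is T. ✗
d: ◇(◇q ∨ q) is T. ✗
e: ◇(◇q ∨ q) is T. ✗
f: ◇(◇q ∨ q) is F. ✓
g: ◇(◇q ∨ q) is T. ✗
h: ◇(◇q ∨ q) is T. ✗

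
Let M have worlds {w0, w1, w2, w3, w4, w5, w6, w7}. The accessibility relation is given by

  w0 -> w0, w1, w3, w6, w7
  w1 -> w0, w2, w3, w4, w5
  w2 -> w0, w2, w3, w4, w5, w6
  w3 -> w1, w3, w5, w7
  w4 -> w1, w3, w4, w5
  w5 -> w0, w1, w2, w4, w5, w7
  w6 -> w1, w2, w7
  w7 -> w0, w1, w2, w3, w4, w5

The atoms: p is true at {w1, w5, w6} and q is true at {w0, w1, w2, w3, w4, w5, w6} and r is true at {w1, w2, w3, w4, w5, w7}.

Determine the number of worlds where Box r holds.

3

w0: successors {w0, w1, w3, w6, w7}; r there: w0:F, w1:T, w3:T, w6:F, w7:T. ✗
w1: successors {w0, w2, w3, w4, w5}; r there: w0:F, w2:T, w3:T, w4:T, w5:T. ✗
w2: successors {w0, w2, w3, w4, w5, w6}; r there: w0:F, w2:T, w3:T, w4:T, w5:T, w6:F. ✗
w3: successors {w1, w3, w5, w7}; r there: w1:T, w3:T, w5:T, w7:T. ✓
w4: successors {w1, w3, w4, w5}; r there: w1:T, w3:T, w4:T, w5:T. ✓
w5: successors {w0, w1, w2, w4, w5, w7}; r there: w0:F, w1:T, w2:T, w4:T, w5:T, w7:T. ✗
w6: successors {w1, w2, w7}; r there: w1:T, w2:T, w7:T. ✓
w7: successors {w0, w1, w2, w3, w4, w5}; r there: w0:F, w1:T, w2:T, w3:T, w4:T, w5:T. ✗
Satisfying worlds: {w3, w4, w6}.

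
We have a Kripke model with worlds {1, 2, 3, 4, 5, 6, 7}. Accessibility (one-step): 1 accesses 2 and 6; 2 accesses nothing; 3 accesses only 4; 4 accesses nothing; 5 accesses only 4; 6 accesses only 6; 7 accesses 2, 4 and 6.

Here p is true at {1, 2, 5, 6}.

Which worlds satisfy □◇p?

1: successors {2, 6}; ◇p there: 2:F, 6:T. ✗
2: no successors, so □◇p holds vacuously. ✓
3: successors {4}; ◇p there: 4:F. ✗
4: no successors, so □◇p holds vacuously. ✓
5: successors {4}; ◇p there: 4:F. ✗
6: successors {6}; ◇p there: 6:T. ✓
7: successors {2, 4, 6}; ◇p there: 2:F, 4:F, 6:T. ✗

{2, 4, 6}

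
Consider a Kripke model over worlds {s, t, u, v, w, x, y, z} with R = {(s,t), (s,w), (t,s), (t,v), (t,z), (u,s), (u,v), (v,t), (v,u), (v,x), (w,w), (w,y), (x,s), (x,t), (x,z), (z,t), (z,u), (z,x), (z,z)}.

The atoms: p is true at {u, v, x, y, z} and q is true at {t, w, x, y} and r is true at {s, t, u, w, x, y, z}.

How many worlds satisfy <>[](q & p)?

s: successors {t, w}; [](q & p) there: t:F, w:F. ✗
t: successors {s, v, z}; [](q & p) there: s:F, v:F, z:F. ✗
u: successors {s, v}; [](q & p) there: s:F, v:F. ✗
v: successors {t, u, x}; [](q & p) there: t:F, u:F, x:F. ✗
w: successors {w, y}; [](q & p) there: w:F, y:T. ✓
x: successors {s, t, z}; [](q & p) there: s:F, t:F, z:F. ✗
y: no successors, so <>[](q & p) fails. ✗
z: successors {t, u, x, z}; [](q & p) there: t:F, u:F, x:F, z:F. ✗
Satisfying worlds: {w}.

1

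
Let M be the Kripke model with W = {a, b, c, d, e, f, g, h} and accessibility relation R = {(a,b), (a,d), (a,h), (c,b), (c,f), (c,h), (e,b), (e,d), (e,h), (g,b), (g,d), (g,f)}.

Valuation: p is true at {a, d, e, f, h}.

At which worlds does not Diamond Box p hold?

{b, d, f, h}

a: Diamond Box p is T. ✗
b: Diamond Box p is F. ✓
c: Diamond Box p is T. ✗
d: Diamond Box p is F. ✓
e: Diamond Box p is T. ✗
f: Diamond Box p is F. ✓
g: Diamond Box p is T. ✗
h: Diamond Box p is F. ✓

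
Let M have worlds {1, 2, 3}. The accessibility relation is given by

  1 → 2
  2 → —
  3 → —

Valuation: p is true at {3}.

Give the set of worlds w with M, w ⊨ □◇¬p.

{2, 3}

1: successors {2}; ◇¬p there: 2:F. ✗
2: no successors, so □◇¬p holds vacuously. ✓
3: no successors, so □◇¬p holds vacuously. ✓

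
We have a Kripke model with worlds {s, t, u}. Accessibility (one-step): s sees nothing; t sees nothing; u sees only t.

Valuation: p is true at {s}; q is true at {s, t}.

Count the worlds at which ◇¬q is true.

0

s: no successors, so ◇¬q fails. ✗
t: no successors, so ◇¬q fails. ✗
u: successors {t}; ¬q there: t:F. ✗
Satisfying worlds: ∅.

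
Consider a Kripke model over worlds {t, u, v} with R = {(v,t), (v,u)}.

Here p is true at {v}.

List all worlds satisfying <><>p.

∅

t: no successors, so <><>p fails. ✗
u: no successors, so <><>p fails. ✗
v: successors {t, u}; <>p there: t:F, u:F. ✗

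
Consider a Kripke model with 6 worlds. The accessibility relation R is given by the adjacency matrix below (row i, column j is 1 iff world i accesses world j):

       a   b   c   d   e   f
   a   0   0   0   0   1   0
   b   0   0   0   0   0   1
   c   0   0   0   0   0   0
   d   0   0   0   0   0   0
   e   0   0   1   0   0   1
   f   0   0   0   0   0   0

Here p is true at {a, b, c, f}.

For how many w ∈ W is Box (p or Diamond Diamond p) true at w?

a: successors {e}; p or Diamond Diamond p there: e:F. ✗
b: successors {f}; p or Diamond Diamond p there: f:T. ✓
c: no successors, so Box (p or Diamond Diamond p) holds vacuously. ✓
d: no successors, so Box (p or Diamond Diamond p) holds vacuously. ✓
e: successors {c, f}; p or Diamond Diamond p there: c:T, f:T. ✓
f: no successors, so Box (p or Diamond Diamond p) holds vacuously. ✓
Satisfying worlds: {b, c, d, e, f}.

5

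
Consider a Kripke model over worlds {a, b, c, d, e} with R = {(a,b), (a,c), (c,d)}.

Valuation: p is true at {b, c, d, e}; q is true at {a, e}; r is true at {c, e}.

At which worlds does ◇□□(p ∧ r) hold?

{a, c}

a: successors {b, c}; □□(p ∧ r) there: b:T, c:T. ✓
b: no successors, so ◇□□(p ∧ r) fails. ✗
c: successors {d}; □□(p ∧ r) there: d:T. ✓
d: no successors, so ◇□□(p ∧ r) fails. ✗
e: no successors, so ◇□□(p ∧ r) fails. ✗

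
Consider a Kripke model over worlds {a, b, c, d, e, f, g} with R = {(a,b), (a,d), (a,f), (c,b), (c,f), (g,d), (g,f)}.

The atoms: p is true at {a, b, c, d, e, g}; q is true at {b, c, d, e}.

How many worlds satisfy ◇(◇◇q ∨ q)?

a: successors {b, d, f}; ◇◇q ∨ q there: b:T, d:T, f:F. ✓
b: no successors, so ◇(◇◇q ∨ q) fails. ✗
c: successors {b, f}; ◇◇q ∨ q there: b:T, f:F. ✓
d: no successors, so ◇(◇◇q ∨ q) fails. ✗
e: no successors, so ◇(◇◇q ∨ q) fails. ✗
f: no successors, so ◇(◇◇q ∨ q) fails. ✗
g: successors {d, f}; ◇◇q ∨ q there: d:T, f:F. ✓
Satisfying worlds: {a, c, g}.

3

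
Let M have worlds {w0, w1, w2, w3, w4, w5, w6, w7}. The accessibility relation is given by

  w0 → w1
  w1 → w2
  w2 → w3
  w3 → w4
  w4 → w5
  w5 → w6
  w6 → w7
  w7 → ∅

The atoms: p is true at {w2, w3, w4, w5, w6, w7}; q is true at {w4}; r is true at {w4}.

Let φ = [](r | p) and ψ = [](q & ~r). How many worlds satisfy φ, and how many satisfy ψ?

For [](r | p):
w0: successors {w1}; r | p there: w1:F. ✗
w1: successors {w2}; r | p there: w2:T. ✓
w2: successors {w3}; r | p there: w3:T. ✓
w3: successors {w4}; r | p there: w4:T. ✓
w4: successors {w5}; r | p there: w5:T. ✓
w5: successors {w6}; r | p there: w6:T. ✓
w6: successors {w7}; r | p there: w7:T. ✓
w7: no successors, so [](r | p) holds vacuously. ✓
— 7 worlds.
For [](q & ~r):
w0: successors {w1}; q & ~r there: w1:F. ✗
w1: successors {w2}; q & ~r there: w2:F. ✗
w2: successors {w3}; q & ~r there: w3:F. ✗
w3: successors {w4}; q & ~r there: w4:F. ✗
w4: successors {w5}; q & ~r there: w5:F. ✗
w5: successors {w6}; q & ~r there: w6:F. ✗
w6: successors {w7}; q & ~r there: w7:F. ✗
w7: no successors, so [](q & ~r) holds vacuously. ✓
— 1 world.

7 and 1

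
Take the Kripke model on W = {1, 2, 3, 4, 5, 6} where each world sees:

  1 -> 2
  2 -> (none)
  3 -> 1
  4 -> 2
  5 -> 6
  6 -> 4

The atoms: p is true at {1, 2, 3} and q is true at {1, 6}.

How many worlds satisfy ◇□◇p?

1: successors {2}; □◇p there: 2:T. ✓
2: no successors, so ◇□◇p fails. ✗
3: successors {1}; □◇p there: 1:F. ✗
4: successors {2}; □◇p there: 2:T. ✓
5: successors {6}; □◇p there: 6:T. ✓
6: successors {4}; □◇p there: 4:F. ✗
Satisfying worlds: {1, 4, 5}.

3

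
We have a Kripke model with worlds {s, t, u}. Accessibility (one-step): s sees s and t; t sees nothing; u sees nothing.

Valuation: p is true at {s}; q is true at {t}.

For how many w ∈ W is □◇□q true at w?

2

s: successors {s, t}; ◇□q there: s:T, t:F. ✗
t: no successors, so □◇□q holds vacuously. ✓
u: no successors, so □◇□q holds vacuously. ✓
Satisfying worlds: {t, u}.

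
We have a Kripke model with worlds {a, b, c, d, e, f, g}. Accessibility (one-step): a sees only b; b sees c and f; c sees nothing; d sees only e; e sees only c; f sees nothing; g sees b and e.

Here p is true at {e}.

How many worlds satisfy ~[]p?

a: []p is F. ✓
b: []p is F. ✓
c: []p is T. ✗
d: []p is T. ✗
e: []p is F. ✓
f: []p is T. ✗
g: []p is F. ✓
Satisfying worlds: {a, b, e, g}.

4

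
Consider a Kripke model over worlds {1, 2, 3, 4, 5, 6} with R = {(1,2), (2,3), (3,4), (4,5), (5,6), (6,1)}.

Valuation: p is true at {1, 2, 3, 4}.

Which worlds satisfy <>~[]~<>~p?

1: successors {2}; ~[]~<>~p there: 2:F. ✗
2: successors {3}; ~[]~<>~p there: 3:T. ✓
3: successors {4}; ~[]~<>~p there: 4:T. ✓
4: successors {5}; ~[]~<>~p there: 5:F. ✗
5: successors {6}; ~[]~<>~p there: 6:F. ✗
6: successors {1}; ~[]~<>~p there: 1:F. ✗

{2, 3}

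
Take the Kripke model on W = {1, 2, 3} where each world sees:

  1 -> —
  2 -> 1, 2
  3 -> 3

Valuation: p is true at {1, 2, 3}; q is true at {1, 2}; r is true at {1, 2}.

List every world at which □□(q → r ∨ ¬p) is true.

1: no successors, so □□(q → r ∨ ¬p) holds vacuously. ✓
2: successors {1, 2}; □(q → r ∨ ¬p) there: 1:T, 2:T. ✓
3: successors {3}; □(q → r ∨ ¬p) there: 3:T. ✓

{1, 2, 3}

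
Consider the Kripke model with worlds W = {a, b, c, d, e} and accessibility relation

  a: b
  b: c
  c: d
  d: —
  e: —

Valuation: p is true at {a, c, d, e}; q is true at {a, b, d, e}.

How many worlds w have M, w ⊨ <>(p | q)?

3

a: successors {b}; p | q there: b:T. ✓
b: successors {c}; p | q there: c:T. ✓
c: successors {d}; p | q there: d:T. ✓
d: no successors, so <>(p | q) fails. ✗
e: no successors, so <>(p | q) fails. ✗
Satisfying worlds: {a, b, c}.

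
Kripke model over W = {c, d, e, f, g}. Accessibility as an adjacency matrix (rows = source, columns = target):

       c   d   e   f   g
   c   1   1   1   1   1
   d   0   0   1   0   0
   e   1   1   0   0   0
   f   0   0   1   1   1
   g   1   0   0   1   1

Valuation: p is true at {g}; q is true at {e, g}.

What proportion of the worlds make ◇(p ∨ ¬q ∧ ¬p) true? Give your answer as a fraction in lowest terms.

4/5

c: successors {c, d, e, f, g}; p ∨ ¬q ∧ ¬p there: c:T, d:T, e:F, f:T, g:T. ✓
d: successors {e}; p ∨ ¬q ∧ ¬p there: e:F. ✗
e: successors {c, d}; p ∨ ¬q ∧ ¬p there: c:T, d:T. ✓
f: successors {e, f, g}; p ∨ ¬q ∧ ¬p there: e:F, f:T, g:T. ✓
g: successors {c, f, g}; p ∨ ¬q ∧ ¬p there: c:T, f:T, g:T. ✓
That's 4 of 5 worlds, so 4/5.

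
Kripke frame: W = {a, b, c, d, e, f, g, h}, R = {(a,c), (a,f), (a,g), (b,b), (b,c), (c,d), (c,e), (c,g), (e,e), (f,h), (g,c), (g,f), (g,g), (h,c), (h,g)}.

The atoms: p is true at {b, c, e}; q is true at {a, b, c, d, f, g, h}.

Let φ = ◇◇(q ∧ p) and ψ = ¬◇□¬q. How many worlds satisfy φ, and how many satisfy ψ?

6 and 6

For ◇◇(q ∧ p):
a: successors {c, f, g}; ◇(q ∧ p) there: c:F, f:F, g:T. ✓
b: successors {b, c}; ◇(q ∧ p) there: b:T, c:F. ✓
c: successors {d, e, g}; ◇(q ∧ p) there: d:F, e:F, g:T. ✓
d: no successors, so ◇◇(q ∧ p) fails. ✗
e: successors {e}; ◇(q ∧ p) there: e:F. ✗
f: successors {h}; ◇(q ∧ p) there: h:T. ✓
g: successors {c, f, g}; ◇(q ∧ p) there: c:F, f:F, g:T. ✓
h: successors {c, g}; ◇(q ∧ p) there: c:F, g:T. ✓
— 6 worlds.
For ¬◇□¬q:
a: ◇□¬q is F. ✓
b: ◇□¬q is F. ✓
c: ◇□¬q is T. ✗
d: ◇□¬q is F. ✓
e: ◇□¬q is T. ✗
f: ◇□¬q is F. ✓
g: ◇□¬q is F. ✓
h: ◇□¬q is F. ✓
— 6 worlds.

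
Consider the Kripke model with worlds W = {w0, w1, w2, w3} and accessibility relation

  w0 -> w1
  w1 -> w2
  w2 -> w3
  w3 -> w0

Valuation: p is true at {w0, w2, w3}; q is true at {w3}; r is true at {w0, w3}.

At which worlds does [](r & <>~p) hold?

{w3}

w0: successors {w1}; r & <>~p there: w1:F. ✗
w1: successors {w2}; r & <>~p there: w2:F. ✗
w2: successors {w3}; r & <>~p there: w3:F. ✗
w3: successors {w0}; r & <>~p there: w0:T. ✓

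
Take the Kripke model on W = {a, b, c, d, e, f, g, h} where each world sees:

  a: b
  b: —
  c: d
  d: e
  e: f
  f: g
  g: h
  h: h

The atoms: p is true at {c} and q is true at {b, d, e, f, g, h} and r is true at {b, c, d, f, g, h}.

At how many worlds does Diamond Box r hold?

6

a: successors {b}; Box r there: b:T. ✓
b: no successors, so Diamond Box r fails. ✗
c: successors {d}; Box r there: d:F. ✗
d: successors {e}; Box r there: e:T. ✓
e: successors {f}; Box r there: f:T. ✓
f: successors {g}; Box r there: g:T. ✓
g: successors {h}; Box r there: h:T. ✓
h: successors {h}; Box r there: h:T. ✓
Satisfying worlds: {a, d, e, f, g, h}.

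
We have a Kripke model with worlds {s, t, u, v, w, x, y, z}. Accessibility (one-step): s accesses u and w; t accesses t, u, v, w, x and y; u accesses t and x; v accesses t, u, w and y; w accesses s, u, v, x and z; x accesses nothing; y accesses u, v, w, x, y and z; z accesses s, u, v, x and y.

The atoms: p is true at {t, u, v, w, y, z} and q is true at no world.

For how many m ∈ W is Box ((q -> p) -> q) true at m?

1

s: successors {u, w}; (q -> p) -> q there: u:F, w:F. ✗
t: successors {t, u, v, w, x, y}; (q -> p) -> q there: t:F, u:F, v:F, w:F, x:F, y:F. ✗
u: successors {t, x}; (q -> p) -> q there: t:F, x:F. ✗
v: successors {t, u, w, y}; (q -> p) -> q there: t:F, u:F, w:F, y:F. ✗
w: successors {s, u, v, x, z}; (q -> p) -> q there: s:F, u:F, v:F, x:F, z:F. ✗
x: no successors, so Box ((q -> p) -> q) holds vacuously. ✓
y: successors {u, v, w, x, y, z}; (q -> p) -> q there: u:F, v:F, w:F, x:F, y:F, z:F. ✗
z: successors {s, u, v, x, y}; (q -> p) -> q there: s:F, u:F, v:F, x:F, y:F. ✗
Satisfying worlds: {x}.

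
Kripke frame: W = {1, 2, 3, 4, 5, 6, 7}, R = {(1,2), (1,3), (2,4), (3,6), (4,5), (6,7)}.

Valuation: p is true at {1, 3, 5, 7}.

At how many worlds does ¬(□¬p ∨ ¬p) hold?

1

1: □¬p ∨ ¬p is F. ✓
2: □¬p ∨ ¬p is T. ✗
3: □¬p ∨ ¬p is T. ✗
4: □¬p ∨ ¬p is T. ✗
5: □¬p ∨ ¬p is T. ✗
6: □¬p ∨ ¬p is T. ✗
7: □¬p ∨ ¬p is T. ✗
Satisfying worlds: {1}.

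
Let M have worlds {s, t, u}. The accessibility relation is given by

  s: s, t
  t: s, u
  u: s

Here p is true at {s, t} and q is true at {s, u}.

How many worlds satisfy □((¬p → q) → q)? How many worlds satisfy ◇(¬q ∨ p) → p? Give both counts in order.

For □((¬p → q) → q):
s: successors {s, t}; (¬p → q) → q there: s:T, t:F. ✗
t: successors {s, u}; (¬p → q) → q there: s:T, u:T. ✓
u: successors {s}; (¬p → q) → q there: s:T. ✓
— 2 worlds.
For ◇(¬q ∨ p) → p:
s: ◇(¬q ∨ p) is T, p is T. ✓
t: ◇(¬q ∨ p) is T, p is T. ✓
u: ◇(¬q ∨ p) is T, p is F. ✗
— 2 worlds.

2 and 2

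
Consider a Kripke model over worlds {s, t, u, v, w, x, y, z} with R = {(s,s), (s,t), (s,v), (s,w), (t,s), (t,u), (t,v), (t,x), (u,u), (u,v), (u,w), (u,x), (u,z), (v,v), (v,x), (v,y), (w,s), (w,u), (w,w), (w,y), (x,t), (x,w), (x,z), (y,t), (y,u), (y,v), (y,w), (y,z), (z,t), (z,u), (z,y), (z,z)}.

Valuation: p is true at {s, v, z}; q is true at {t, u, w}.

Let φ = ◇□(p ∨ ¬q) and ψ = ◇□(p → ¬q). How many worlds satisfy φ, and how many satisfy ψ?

For ◇□(p ∨ ¬q):
s: successors {s, t, v, w}; □(p ∨ ¬q) there: s:F, t:F, v:T, w:F. ✓
t: successors {s, u, v, x}; □(p ∨ ¬q) there: s:F, u:F, v:T, x:F. ✓
u: successors {u, v, w, x, z}; □(p ∨ ¬q) there: u:F, v:T, w:F, x:F, z:F. ✓
v: successors {v, x, y}; □(p ∨ ¬q) there: v:T, x:F, y:F. ✓
w: successors {s, u, w, y}; □(p ∨ ¬q) there: s:F, u:F, w:F, y:F. ✗
x: successors {t, w, z}; □(p ∨ ¬q) there: t:F, w:F, z:F. ✗
y: successors {t, u, v, w, z}; □(p ∨ ¬q) there: t:F, u:F, v:T, w:F, z:F. ✓
z: successors {t, u, y, z}; □(p ∨ ¬q) there: t:F, u:F, y:F, z:F. ✗
— 5 worlds.
For ◇□(p → ¬q):
s: successors {s, t, v, w}; □(p → ¬q) there: s:T, t:T, v:T, w:T. ✓
t: successors {s, u, v, x}; □(p → ¬q) there: s:T, u:T, v:T, x:T. ✓
u: successors {u, v, w, x, z}; □(p → ¬q) there: u:T, v:T, w:T, x:T, z:T. ✓
v: successors {v, x, y}; □(p → ¬q) there: v:T, x:T, y:T. ✓
w: successors {s, u, w, y}; □(p → ¬q) there: s:T, u:T, w:T, y:T. ✓
x: successors {t, w, z}; □(p → ¬q) there: t:T, w:T, z:T. ✓
y: successors {t, u, v, w, z}; □(p → ¬q) there: t:T, u:T, v:T, w:T, z:T. ✓
z: successors {t, u, y, z}; □(p → ¬q) there: t:T, u:T, y:T, z:T. ✓
— 8 worlds.

5 and 8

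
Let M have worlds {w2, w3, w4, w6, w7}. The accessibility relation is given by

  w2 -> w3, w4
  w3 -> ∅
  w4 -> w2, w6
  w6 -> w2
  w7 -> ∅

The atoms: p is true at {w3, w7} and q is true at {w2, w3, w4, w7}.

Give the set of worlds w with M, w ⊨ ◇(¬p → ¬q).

w2: successors {w3, w4}; ¬p → ¬q there: w3:T, w4:F. ✓
w3: no successors, so ◇(¬p → ¬q) fails. ✗
w4: successors {w2, w6}; ¬p → ¬q there: w2:F, w6:T. ✓
w6: successors {w2}; ¬p → ¬q there: w2:F. ✗
w7: no successors, so ◇(¬p → ¬q) fails. ✗

{w2, w4}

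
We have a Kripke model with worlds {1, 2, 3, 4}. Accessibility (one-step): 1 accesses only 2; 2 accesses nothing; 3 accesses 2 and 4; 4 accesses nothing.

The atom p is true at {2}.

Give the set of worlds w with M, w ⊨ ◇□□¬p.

{1, 3}

1: successors {2}; □□¬p there: 2:T. ✓
2: no successors, so ◇□□¬p fails. ✗
3: successors {2, 4}; □□¬p there: 2:T, 4:T. ✓
4: no successors, so ◇□□¬p fails. ✗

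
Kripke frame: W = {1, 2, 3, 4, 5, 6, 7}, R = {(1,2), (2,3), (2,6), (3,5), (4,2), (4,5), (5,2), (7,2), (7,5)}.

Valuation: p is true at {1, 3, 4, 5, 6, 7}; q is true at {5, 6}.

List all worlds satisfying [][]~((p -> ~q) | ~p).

{2, 6}

1: successors {2}; []~((p -> ~q) | ~p) there: 2:F. ✗
2: successors {3, 6}; []~((p -> ~q) | ~p) there: 3:T, 6:T. ✓
3: successors {5}; []~((p -> ~q) | ~p) there: 5:F. ✗
4: successors {2, 5}; []~((p -> ~q) | ~p) there: 2:F, 5:F. ✗
5: successors {2}; []~((p -> ~q) | ~p) there: 2:F. ✗
6: no successors, so [][]~((p -> ~q) | ~p) holds vacuously. ✓
7: successors {2, 5}; []~((p -> ~q) | ~p) there: 2:F, 5:F. ✗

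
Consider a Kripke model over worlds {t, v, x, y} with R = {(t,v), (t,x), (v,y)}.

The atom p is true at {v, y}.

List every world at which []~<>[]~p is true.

{v, x, y}

t: successors {v, x}; ~<>[]~p there: v:F, x:T. ✗
v: successors {y}; ~<>[]~p there: y:T. ✓
x: no successors, so []~<>[]~p holds vacuously. ✓
y: no successors, so []~<>[]~p holds vacuously. ✓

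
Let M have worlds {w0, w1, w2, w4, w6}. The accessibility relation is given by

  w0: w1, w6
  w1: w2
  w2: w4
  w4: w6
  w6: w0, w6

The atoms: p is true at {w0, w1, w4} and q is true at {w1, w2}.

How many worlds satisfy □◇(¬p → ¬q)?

4

w0: successors {w1, w6}; ◇(¬p → ¬q) there: w1:F, w6:T. ✗
w1: successors {w2}; ◇(¬p → ¬q) there: w2:T. ✓
w2: successors {w4}; ◇(¬p → ¬q) there: w4:T. ✓
w4: successors {w6}; ◇(¬p → ¬q) there: w6:T. ✓
w6: successors {w0, w6}; ◇(¬p → ¬q) there: w0:T, w6:T. ✓
Satisfying worlds: {w1, w2, w4, w6}.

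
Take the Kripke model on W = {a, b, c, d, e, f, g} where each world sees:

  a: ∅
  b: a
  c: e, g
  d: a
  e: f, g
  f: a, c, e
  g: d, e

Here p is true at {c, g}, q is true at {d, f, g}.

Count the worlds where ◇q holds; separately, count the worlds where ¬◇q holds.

3 and 4

For ◇q:
a: no successors, so ◇q fails. ✗
b: successors {a}; q there: a:F. ✗
c: successors {e, g}; q there: e:F, g:T. ✓
d: successors {a}; q there: a:F. ✗
e: successors {f, g}; q there: f:T, g:T. ✓
f: successors {a, c, e}; q there: a:F, c:F, e:F. ✗
g: successors {d, e}; q there: d:T, e:F. ✓
— 3 worlds.
For ¬◇q:
a: ◇q is F. ✓
b: ◇q is F. ✓
c: ◇q is T. ✗
d: ◇q is F. ✓
e: ◇q is T. ✗
f: ◇q is F. ✓
g: ◇q is T. ✗
— 4 worlds.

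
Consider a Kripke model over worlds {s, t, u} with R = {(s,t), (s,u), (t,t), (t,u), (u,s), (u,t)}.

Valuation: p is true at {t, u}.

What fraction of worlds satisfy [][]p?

1/3

s: successors {t, u}; []p there: t:T, u:F. ✗
t: successors {t, u}; []p there: t:T, u:F. ✗
u: successors {s, t}; []p there: s:T, t:T. ✓
That's 1 of 3 worlds, so 1/3.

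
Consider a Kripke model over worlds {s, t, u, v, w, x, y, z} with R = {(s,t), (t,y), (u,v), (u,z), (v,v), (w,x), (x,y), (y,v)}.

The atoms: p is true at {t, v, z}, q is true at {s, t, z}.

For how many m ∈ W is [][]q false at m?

s: successors {t}; []q there: t:F. ✗
t: successors {y}; []q there: y:F. ✗
u: successors {v, z}; []q there: v:F, z:T. ✗
v: successors {v}; []q there: v:F. ✗
w: successors {x}; []q there: x:F. ✗
x: successors {y}; []q there: y:F. ✗
y: successors {v}; []q there: v:F. ✗
z: no successors, so [][]q holds vacuously. ✓
Satisfying worlds: {z}.
So [][]q fails at the other 7 worlds.

7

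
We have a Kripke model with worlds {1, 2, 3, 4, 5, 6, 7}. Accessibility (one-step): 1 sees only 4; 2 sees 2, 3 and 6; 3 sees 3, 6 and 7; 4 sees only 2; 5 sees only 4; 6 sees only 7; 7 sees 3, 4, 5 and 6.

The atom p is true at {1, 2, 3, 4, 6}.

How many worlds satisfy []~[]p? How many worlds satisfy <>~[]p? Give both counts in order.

2 and 4

For []~[]p:
1: successors {4}; ~[]p there: 4:F. ✗
2: successors {2, 3, 6}; ~[]p there: 2:F, 3:T, 6:T. ✗
3: successors {3, 6, 7}; ~[]p there: 3:T, 6:T, 7:T. ✓
4: successors {2}; ~[]p there: 2:F. ✗
5: successors {4}; ~[]p there: 4:F. ✗
6: successors {7}; ~[]p there: 7:T. ✓
7: successors {3, 4, 5, 6}; ~[]p there: 3:T, 4:F, 5:F, 6:T. ✗
— 2 worlds.
For <>~[]p:
1: successors {4}; ~[]p there: 4:F. ✗
2: successors {2, 3, 6}; ~[]p there: 2:F, 3:T, 6:T. ✓
3: successors {3, 6, 7}; ~[]p there: 3:T, 6:T, 7:T. ✓
4: successors {2}; ~[]p there: 2:F. ✗
5: successors {4}; ~[]p there: 4:F. ✗
6: successors {7}; ~[]p there: 7:T. ✓
7: successors {3, 4, 5, 6}; ~[]p there: 3:T, 4:F, 5:F, 6:T. ✓
— 4 worlds.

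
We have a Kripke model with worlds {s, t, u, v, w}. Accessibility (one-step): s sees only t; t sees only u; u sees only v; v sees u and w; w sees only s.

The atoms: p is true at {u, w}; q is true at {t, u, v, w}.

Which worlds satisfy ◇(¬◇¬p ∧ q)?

{s, u}

s: successors {t}; ¬◇¬p ∧ q there: t:T. ✓
t: successors {u}; ¬◇¬p ∧ q there: u:F. ✗
u: successors {v}; ¬◇¬p ∧ q there: v:T. ✓
v: successors {u, w}; ¬◇¬p ∧ q there: u:F, w:F. ✗
w: successors {s}; ¬◇¬p ∧ q there: s:F. ✗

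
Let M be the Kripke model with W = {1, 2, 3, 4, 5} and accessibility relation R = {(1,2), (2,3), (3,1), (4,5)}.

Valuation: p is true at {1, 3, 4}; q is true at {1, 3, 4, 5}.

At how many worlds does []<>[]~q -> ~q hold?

1: []<>[]~q is F, ~q is F. ✓
2: []<>[]~q is T, ~q is T. ✓
3: []<>[]~q is F, ~q is F. ✓
4: []<>[]~q is F, ~q is F. ✓
5: []<>[]~q is T, ~q is F. ✗
Satisfying worlds: {1, 2, 3, 4}.

4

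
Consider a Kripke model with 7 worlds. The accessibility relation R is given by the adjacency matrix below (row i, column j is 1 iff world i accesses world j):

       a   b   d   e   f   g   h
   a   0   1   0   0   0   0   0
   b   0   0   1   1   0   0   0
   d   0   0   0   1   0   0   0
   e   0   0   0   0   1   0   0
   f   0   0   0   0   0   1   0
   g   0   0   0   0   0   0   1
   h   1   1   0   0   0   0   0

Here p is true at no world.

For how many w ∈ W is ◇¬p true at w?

a: successors {b}; ¬p there: b:T. ✓
b: successors {d, e}; ¬p there: d:T, e:T. ✓
d: successors {e}; ¬p there: e:T. ✓
e: successors {f}; ¬p there: f:T. ✓
f: successors {g}; ¬p there: g:T. ✓
g: successors {h}; ¬p there: h:T. ✓
h: successors {a, b}; ¬p there: a:T, b:T. ✓
Satisfying worlds: {a, b, d, e, f, g, h}.

7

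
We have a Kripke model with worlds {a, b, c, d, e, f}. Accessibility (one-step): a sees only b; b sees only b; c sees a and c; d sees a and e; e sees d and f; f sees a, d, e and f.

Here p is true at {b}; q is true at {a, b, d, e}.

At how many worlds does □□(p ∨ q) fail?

4

a: successors {b}; □(p ∨ q) there: b:T. ✓
b: successors {b}; □(p ∨ q) there: b:T. ✓
c: successors {a, c}; □(p ∨ q) there: a:T, c:F. ✗
d: successors {a, e}; □(p ∨ q) there: a:T, e:F. ✗
e: successors {d, f}; □(p ∨ q) there: d:T, f:F. ✗
f: successors {a, d, e, f}; □(p ∨ q) there: a:T, d:T, e:F, f:F. ✗
Satisfying worlds: {a, b}.
So □□(p ∨ q) fails at the other 4 worlds.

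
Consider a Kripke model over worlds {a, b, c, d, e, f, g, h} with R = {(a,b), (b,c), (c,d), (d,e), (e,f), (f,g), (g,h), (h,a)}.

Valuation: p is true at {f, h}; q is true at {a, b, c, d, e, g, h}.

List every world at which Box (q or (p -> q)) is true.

a: successors {b}; q or (p -> q) there: b:T. ✓
b: successors {c}; q or (p -> q) there: c:T. ✓
c: successors {d}; q or (p -> q) there: d:T. ✓
d: successors {e}; q or (p -> q) there: e:T. ✓
e: successors {f}; q or (p -> q) there: f:F. ✗
f: successors {g}; q or (p -> q) there: g:T. ✓
g: successors {h}; q or (p -> q) there: h:T. ✓
h: successors {a}; q or (p -> q) there: a:T. ✓

{a, b, c, d, f, g, h}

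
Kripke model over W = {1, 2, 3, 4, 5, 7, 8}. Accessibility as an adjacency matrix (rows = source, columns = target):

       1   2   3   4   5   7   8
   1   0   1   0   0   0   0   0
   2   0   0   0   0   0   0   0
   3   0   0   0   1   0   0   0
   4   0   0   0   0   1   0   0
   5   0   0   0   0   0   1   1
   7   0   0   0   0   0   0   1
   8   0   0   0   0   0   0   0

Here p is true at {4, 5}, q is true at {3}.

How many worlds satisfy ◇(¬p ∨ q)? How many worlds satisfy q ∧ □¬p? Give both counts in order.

For ◇(¬p ∨ q):
1: successors {2}; ¬p ∨ q there: 2:T. ✓
2: no successors, so ◇(¬p ∨ q) fails. ✗
3: successors {4}; ¬p ∨ q there: 4:F. ✗
4: successors {5}; ¬p ∨ q there: 5:F. ✗
5: successors {7, 8}; ¬p ∨ q there: 7:T, 8:T. ✓
7: successors {8}; ¬p ∨ q there: 8:T. ✓
8: no successors, so ◇(¬p ∨ q) fails. ✗
— 3 worlds.
For q ∧ □¬p:
1: q is F, □¬p is T. ✗
2: q is F, □¬p is T. ✗
3: q is T, □¬p is F. ✗
4: q is F, □¬p is F. ✗
5: q is F, □¬p is T. ✗
7: q is F, □¬p is T. ✗
8: q is F, □¬p is T. ✗
— 0 worlds.

3 and 0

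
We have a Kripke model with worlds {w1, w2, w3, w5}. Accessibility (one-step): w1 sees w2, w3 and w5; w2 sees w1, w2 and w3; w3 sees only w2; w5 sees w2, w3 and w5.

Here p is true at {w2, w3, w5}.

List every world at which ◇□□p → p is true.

w1: ◇□□p is F, p is F. ✓
w2: ◇□□p is F, p is T. ✓
w3: ◇□□p is F, p is T. ✓
w5: ◇□□p is F, p is T. ✓

{w1, w2, w3, w5}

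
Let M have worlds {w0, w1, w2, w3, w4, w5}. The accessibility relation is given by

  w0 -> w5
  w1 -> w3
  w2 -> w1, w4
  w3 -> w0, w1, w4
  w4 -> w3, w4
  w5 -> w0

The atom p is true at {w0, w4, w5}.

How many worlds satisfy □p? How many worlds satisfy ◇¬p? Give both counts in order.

For □p:
w0: successors {w5}; p there: w5:T. ✓
w1: successors {w3}; p there: w3:F. ✗
w2: successors {w1, w4}; p there: w1:F, w4:T. ✗
w3: successors {w0, w1, w4}; p there: w0:T, w1:F, w4:T. ✗
w4: successors {w3, w4}; p there: w3:F, w4:T. ✗
w5: successors {w0}; p there: w0:T. ✓
— 2 worlds.
For ◇¬p:
w0: successors {w5}; ¬p there: w5:F. ✗
w1: successors {w3}; ¬p there: w3:T. ✓
w2: successors {w1, w4}; ¬p there: w1:T, w4:F. ✓
w3: successors {w0, w1, w4}; ¬p there: w0:F, w1:T, w4:F. ✓
w4: successors {w3, w4}; ¬p there: w3:T, w4:F. ✓
w5: successors {w0}; ¬p there: w0:F. ✗
— 4 worlds.

2 and 4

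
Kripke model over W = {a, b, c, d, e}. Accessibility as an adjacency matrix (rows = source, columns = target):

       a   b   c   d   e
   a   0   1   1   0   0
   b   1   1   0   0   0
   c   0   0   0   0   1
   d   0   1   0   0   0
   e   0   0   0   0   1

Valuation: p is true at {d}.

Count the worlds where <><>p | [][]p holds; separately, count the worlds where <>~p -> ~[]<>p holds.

For <><>p | [][]p:
a: <><>p is F, [][]p is F. ✗
b: <><>p is F, [][]p is F. ✗
c: <><>p is F, [][]p is F. ✗
d: <><>p is F, [][]p is F. ✗
e: <><>p is F, [][]p is F. ✗
— 0 worlds.
For <>~p -> ~[]<>p:
a: <>~p is T, ~[]<>p is T. ✓
b: <>~p is T, ~[]<>p is T. ✓
c: <>~p is T, ~[]<>p is T. ✓
d: <>~p is T, ~[]<>p is T. ✓
e: <>~p is T, ~[]<>p is T. ✓
— 5 worlds.

0 and 5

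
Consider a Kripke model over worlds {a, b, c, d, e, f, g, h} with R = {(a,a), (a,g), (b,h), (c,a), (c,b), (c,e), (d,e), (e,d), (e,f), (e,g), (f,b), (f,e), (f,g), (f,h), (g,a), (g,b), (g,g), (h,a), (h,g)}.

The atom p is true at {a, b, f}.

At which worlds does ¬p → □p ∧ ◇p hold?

{a, b, f}

a: ¬p is F, □p ∧ ◇p is F. ✓
b: ¬p is F, □p ∧ ◇p is F. ✓
c: ¬p is T, □p ∧ ◇p is F. ✗
d: ¬p is T, □p ∧ ◇p is F. ✗
e: ¬p is T, □p ∧ ◇p is F. ✗
f: ¬p is F, □p ∧ ◇p is F. ✓
g: ¬p is T, □p ∧ ◇p is F. ✗
h: ¬p is T, □p ∧ ◇p is F. ✗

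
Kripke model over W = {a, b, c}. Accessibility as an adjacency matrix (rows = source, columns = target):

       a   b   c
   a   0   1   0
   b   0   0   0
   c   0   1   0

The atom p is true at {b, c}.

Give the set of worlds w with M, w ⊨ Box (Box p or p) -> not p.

{a}

a: Box (Box p or p) is T, not p is T. ✓
b: Box (Box p or p) is T, not p is F. ✗
c: Box (Box p or p) is T, not p is F. ✗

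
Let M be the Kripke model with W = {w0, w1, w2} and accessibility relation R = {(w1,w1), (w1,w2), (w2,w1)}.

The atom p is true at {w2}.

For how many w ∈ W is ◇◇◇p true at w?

w0: no successors, so ◇◇◇p fails. ✗
w1: successors {w1, w2}; ◇◇p there: w1:T, w2:T. ✓
w2: successors {w1}; ◇◇p there: w1:T. ✓
Satisfying worlds: {w1, w2}.

2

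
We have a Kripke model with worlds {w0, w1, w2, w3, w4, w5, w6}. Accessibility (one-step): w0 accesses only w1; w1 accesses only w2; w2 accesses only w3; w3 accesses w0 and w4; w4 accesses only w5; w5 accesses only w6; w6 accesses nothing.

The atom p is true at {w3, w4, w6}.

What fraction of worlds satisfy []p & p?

1/7

w0: []p is F, p is F. ✗
w1: []p is F, p is F. ✗
w2: []p is T, p is F. ✗
w3: []p is F, p is T. ✗
w4: []p is F, p is T. ✗
w5: []p is T, p is F. ✗
w6: []p is T, p is T. ✓
That's 1 of 7 worlds, so 1/7.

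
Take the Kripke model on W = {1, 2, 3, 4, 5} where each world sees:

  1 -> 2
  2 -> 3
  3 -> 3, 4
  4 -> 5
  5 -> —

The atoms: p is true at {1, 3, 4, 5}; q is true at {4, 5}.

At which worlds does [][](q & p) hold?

{4, 5}

1: successors {2}; [](q & p) there: 2:F. ✗
2: successors {3}; [](q & p) there: 3:F. ✗
3: successors {3, 4}; [](q & p) there: 3:F, 4:T. ✗
4: successors {5}; [](q & p) there: 5:T. ✓
5: no successors, so [][](q & p) holds vacuously. ✓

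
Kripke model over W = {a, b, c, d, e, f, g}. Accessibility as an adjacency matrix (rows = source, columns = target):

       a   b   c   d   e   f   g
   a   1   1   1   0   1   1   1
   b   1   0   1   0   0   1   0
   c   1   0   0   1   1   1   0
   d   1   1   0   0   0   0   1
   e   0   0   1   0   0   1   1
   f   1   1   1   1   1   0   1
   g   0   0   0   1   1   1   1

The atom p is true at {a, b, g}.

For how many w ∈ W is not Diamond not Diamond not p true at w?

4

a: Diamond not Diamond not p is F. ✓
b: Diamond not Diamond not p is F. ✓
c: Diamond not Diamond not p is T. ✗
d: Diamond not Diamond not p is F. ✓
e: Diamond not Diamond not p is F. ✓
f: Diamond not Diamond not p is T. ✗
g: Diamond not Diamond not p is T. ✗
Satisfying worlds: {a, b, d, e}.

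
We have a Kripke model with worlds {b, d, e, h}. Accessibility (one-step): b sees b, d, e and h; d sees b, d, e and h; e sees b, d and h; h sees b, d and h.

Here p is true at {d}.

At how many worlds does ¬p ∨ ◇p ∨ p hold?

4

b: ¬p is T, ◇p ∨ p is T. ✓
d: ¬p is F, ◇p ∨ p is T. ✓
e: ¬p is T, ◇p ∨ p is T. ✓
h: ¬p is T, ◇p ∨ p is T. ✓
Satisfying worlds: {b, d, e, h}.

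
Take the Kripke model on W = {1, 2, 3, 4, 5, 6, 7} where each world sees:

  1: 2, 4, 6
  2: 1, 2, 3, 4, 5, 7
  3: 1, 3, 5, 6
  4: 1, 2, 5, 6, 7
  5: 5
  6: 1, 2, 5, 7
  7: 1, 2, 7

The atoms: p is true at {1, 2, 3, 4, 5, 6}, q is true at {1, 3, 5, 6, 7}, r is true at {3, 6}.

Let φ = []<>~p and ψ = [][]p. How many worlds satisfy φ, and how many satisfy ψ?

1 and 1

For []<>~p:
1: successors {2, 4, 6}; <>~p there: 2:T, 4:T, 6:T. ✓
2: successors {1, 2, 3, 4, 5, 7}; <>~p there: 1:F, 2:T, 3:F, 4:T, 5:F, 7:T. ✗
3: successors {1, 3, 5, 6}; <>~p there: 1:F, 3:F, 5:F, 6:T. ✗
4: successors {1, 2, 5, 6, 7}; <>~p there: 1:F, 2:T, 5:F, 6:T, 7:T. ✗
5: successors {5}; <>~p there: 5:F. ✗
6: successors {1, 2, 5, 7}; <>~p there: 1:F, 2:T, 5:F, 7:T. ✗
7: successors {1, 2, 7}; <>~p there: 1:F, 2:T, 7:T. ✗
— 1 world.
For [][]p:
1: successors {2, 4, 6}; []p there: 2:F, 4:F, 6:F. ✗
2: successors {1, 2, 3, 4, 5, 7}; []p there: 1:T, 2:F, 3:T, 4:F, 5:T, 7:F. ✗
3: successors {1, 3, 5, 6}; []p there: 1:T, 3:T, 5:T, 6:F. ✗
4: successors {1, 2, 5, 6, 7}; []p there: 1:T, 2:F, 5:T, 6:F, 7:F. ✗
5: successors {5}; []p there: 5:T. ✓
6: successors {1, 2, 5, 7}; []p there: 1:T, 2:F, 5:T, 7:F. ✗
7: successors {1, 2, 7}; []p there: 1:T, 2:F, 7:F. ✗
— 1 world.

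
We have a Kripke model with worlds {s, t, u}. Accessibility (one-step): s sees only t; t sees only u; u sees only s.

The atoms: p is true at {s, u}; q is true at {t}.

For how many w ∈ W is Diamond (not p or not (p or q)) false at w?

2

s: successors {t}; not p or not (p or q) there: t:T. ✓
t: successors {u}; not p or not (p or q) there: u:F. ✗
u: successors {s}; not p or not (p or q) there: s:F. ✗
Satisfying worlds: {s}.
So Diamond (not p or not (p or q)) fails at the other 2 worlds.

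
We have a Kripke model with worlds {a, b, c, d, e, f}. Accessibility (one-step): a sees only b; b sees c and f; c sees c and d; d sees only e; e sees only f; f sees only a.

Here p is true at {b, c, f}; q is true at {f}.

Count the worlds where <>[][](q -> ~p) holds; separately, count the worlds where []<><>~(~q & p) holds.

For <>[][](q -> ~p):
a: successors {b}; [][](q -> ~p) there: b:T. ✓
b: successors {c, f}; [][](q -> ~p) there: c:T, f:T. ✓
c: successors {c, d}; [][](q -> ~p) there: c:T, d:F. ✓
d: successors {e}; [][](q -> ~p) there: e:T. ✓
e: successors {f}; [][](q -> ~p) there: f:T. ✓
f: successors {a}; [][](q -> ~p) there: a:F. ✗
— 5 worlds.
For []<><>~(~q & p):
a: successors {b}; <><>~(~q & p) there: b:T. ✓
b: successors {c, f}; <><>~(~q & p) there: c:T, f:F. ✗
c: successors {c, d}; <><>~(~q & p) there: c:T, d:T. ✓
d: successors {e}; <><>~(~q & p) there: e:T. ✓
e: successors {f}; <><>~(~q & p) there: f:F. ✗
f: successors {a}; <><>~(~q & p) there: a:T. ✓
— 4 worlds.

5 and 4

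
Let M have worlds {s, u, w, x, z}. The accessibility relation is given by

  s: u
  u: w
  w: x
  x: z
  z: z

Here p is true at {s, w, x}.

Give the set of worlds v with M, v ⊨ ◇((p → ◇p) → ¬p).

s: successors {u}; (p → ◇p) → ¬p there: u:T. ✓
u: successors {w}; (p → ◇p) → ¬p there: w:F. ✗
w: successors {x}; (p → ◇p) → ¬p there: x:T. ✓
x: successors {z}; (p → ◇p) → ¬p there: z:T. ✓
z: successors {z}; (p → ◇p) → ¬p there: z:T. ✓

{s, w, x, z}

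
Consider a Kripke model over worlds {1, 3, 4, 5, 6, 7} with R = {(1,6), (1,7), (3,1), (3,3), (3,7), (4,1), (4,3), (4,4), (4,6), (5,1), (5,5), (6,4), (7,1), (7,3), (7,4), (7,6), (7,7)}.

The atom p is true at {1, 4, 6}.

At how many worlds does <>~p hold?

1: successors {6, 7}; ~p there: 6:F, 7:T. ✓
3: successors {1, 3, 7}; ~p there: 1:F, 3:T, 7:T. ✓
4: successors {1, 3, 4, 6}; ~p there: 1:F, 3:T, 4:F, 6:F. ✓
5: successors {1, 5}; ~p there: 1:F, 5:T. ✓
6: successors {4}; ~p there: 4:F. ✗
7: successors {1, 3, 4, 6, 7}; ~p there: 1:F, 3:T, 4:F, 6:F, 7:T. ✓
Satisfying worlds: {1, 3, 4, 5, 7}.

5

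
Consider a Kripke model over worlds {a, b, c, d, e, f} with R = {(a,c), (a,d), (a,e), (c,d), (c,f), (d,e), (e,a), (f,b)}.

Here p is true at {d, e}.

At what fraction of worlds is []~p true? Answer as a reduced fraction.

a: successors {c, d, e}; ~p there: c:T, d:F, e:F. ✗
b: no successors, so []~p holds vacuously. ✓
c: successors {d, f}; ~p there: d:F, f:T. ✗
d: successors {e}; ~p there: e:F. ✗
e: successors {a}; ~p there: a:T. ✓
f: successors {b}; ~p there: b:T. ✓
That's 3 of 6 worlds, so 3/6 = 1/2.

1/2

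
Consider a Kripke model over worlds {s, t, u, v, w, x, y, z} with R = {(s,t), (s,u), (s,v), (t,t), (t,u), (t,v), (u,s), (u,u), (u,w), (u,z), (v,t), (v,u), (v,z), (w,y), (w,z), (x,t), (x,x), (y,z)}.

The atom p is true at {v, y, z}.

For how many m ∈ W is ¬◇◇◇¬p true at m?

s: ◇◇◇¬p is T. ✗
t: ◇◇◇¬p is T. ✗
u: ◇◇◇¬p is T. ✗
v: ◇◇◇¬p is T. ✗
w: ◇◇◇¬p is F. ✓
x: ◇◇◇¬p is T. ✗
y: ◇◇◇¬p is F. ✓
z: ◇◇◇¬p is F. ✓
Satisfying worlds: {w, y, z}.

3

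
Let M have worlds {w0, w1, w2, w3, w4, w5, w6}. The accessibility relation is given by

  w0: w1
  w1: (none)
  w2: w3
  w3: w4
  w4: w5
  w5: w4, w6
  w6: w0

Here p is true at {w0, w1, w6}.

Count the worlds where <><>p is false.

4

w0: successors {w1}; <>p there: w1:F. ✗
w1: no successors, so <><>p fails. ✗
w2: successors {w3}; <>p there: w3:F. ✗
w3: successors {w4}; <>p there: w4:F. ✗
w4: successors {w5}; <>p there: w5:T. ✓
w5: successors {w4, w6}; <>p there: w4:F, w6:T. ✓
w6: successors {w0}; <>p there: w0:T. ✓
Satisfying worlds: {w4, w5, w6}.
So <><>p fails at the other 4 worlds.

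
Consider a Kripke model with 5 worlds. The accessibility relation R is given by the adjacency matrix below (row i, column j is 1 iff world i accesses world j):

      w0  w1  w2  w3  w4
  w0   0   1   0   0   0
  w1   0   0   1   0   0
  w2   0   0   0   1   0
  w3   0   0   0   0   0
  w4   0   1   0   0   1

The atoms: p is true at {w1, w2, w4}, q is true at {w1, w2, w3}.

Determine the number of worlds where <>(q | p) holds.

4

w0: successors {w1}; q | p there: w1:T. ✓
w1: successors {w2}; q | p there: w2:T. ✓
w2: successors {w3}; q | p there: w3:T. ✓
w3: no successors, so <>(q | p) fails. ✗
w4: successors {w1, w4}; q | p there: w1:T, w4:T. ✓
Satisfying worlds: {w0, w1, w2, w4}.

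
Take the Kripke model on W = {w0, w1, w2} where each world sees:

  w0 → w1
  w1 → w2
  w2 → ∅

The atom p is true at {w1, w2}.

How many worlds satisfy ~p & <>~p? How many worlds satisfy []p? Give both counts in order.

For ~p & <>~p:
w0: ~p is T, <>~p is F. ✗
w1: ~p is F, <>~p is F. ✗
w2: ~p is F, <>~p is F. ✗
— 0 worlds.
For []p:
w0: successors {w1}; p there: w1:T. ✓
w1: successors {w2}; p there: w2:T. ✓
w2: no successors, so []p holds vacuously. ✓
— 3 worlds.

0 and 3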